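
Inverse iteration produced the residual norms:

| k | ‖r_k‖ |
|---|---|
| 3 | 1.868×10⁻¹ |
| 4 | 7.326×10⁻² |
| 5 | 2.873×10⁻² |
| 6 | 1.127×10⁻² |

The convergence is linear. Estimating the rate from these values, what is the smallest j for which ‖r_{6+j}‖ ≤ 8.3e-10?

Rate ρ ≈ ‖r_6‖/‖r_5‖ = 1.127×10⁻²/2.873×10⁻² = 0.3923.
After j more steps, ‖r_{6+j}‖ ≈ 1.127×10⁻²·ρ^j; need ρ^j ≤ 8.3e-10/1.127×10⁻² = 7.36469e-08.
j ≥ ln(7.36469e-08)/ln(0.3923) = -16.4240/-0.93573 = 17.552.
So 18 more iterations are needed.

18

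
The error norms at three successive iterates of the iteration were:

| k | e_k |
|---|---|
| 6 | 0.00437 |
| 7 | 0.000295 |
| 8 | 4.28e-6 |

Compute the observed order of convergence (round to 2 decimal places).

p ≈ ln(e_8/e_7) / ln(e_7/e_6)
  = ln(4.28e-6/0.000295) / ln(0.000295/0.00437)
  = ln(0.0145085) / ln(0.0675057)
  = -4.23302 / -2.69554 ≈ 1.57038

1.57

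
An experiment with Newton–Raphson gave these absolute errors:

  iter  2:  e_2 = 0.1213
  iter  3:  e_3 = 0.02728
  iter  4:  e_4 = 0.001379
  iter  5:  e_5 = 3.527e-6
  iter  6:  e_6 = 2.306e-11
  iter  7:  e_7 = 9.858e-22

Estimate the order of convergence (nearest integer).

2

Consecutive ratios: e_7/e_6 = 9.858e-22/2.306e-11 = 4.27493e-11, e_6/e_5 = 2.306e-11/3.527e-6 = 6.53813e-06.
p ≈ ln(4.27493e-11)/ln(6.53813e-06) = -23.8757/-11.9379 ≈ 2.00.
So the convergence is quadratic (order 2).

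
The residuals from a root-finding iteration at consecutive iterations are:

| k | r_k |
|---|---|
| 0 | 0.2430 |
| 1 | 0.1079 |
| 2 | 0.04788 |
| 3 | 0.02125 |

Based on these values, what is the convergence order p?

1

Consecutive ratios: r_3/r_2 = 0.02125/0.04788 = 0.443818, r_2/r_1 = 0.04788/0.1079 = 0.443744.
p ≈ ln(0.443818)/ln(0.443744) = -0.8123/-0.8125 ≈ 1.00.
So the convergence is linear (order 1).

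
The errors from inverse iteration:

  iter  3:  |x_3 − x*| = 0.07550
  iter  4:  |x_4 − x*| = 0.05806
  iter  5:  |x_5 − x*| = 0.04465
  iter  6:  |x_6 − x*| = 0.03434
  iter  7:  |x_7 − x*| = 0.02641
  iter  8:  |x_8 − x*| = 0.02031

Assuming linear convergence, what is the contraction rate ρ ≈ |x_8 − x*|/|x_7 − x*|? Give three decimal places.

ρ ≈ |x_8 − x*|/|x_7 − x*| = 0.02031/0.02641 = 0.76903

0.769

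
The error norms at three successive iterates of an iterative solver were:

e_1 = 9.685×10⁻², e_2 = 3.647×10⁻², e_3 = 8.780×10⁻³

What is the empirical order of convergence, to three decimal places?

p ≈ ln(e_3/e_2) / ln(e_2/e_1)
  = ln(8.780×10⁻³/3.647×10⁻²) / ln(3.647×10⁻²/9.685×10⁻²)
  = ln(0.240746) / ln(0.376562)
  = -1.424013 / -0.976673 ≈ 1.458024

1.458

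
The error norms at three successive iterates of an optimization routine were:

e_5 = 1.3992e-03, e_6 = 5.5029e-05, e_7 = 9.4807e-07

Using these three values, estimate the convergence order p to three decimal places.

1.255

p ≈ ln(e_7/e_6) / ln(e_6/e_5)
  = ln(9.4807e-07/5.5029e-05) / ln(5.5029e-05/1.3992e-03)
  = ln(0.0172286) / ln(0.0393289)
  = -4.061184 / -3.235796 ≈ 1.255080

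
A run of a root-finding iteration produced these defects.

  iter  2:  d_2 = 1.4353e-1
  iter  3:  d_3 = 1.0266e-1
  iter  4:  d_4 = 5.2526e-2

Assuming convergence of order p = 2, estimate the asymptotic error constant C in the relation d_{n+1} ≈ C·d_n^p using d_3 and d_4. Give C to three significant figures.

4.98

C ≈ d_4 / d_3^2
  = 5.2526e-2 / (1.0266e-1)^2
  = 5.2526e-2 / 0.0105391 ≈ 4.9839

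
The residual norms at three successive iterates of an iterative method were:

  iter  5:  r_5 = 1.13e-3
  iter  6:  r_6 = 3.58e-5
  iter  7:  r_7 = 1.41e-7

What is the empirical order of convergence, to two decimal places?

p ≈ ln(r_7/r_6) / ln(r_6/r_5)
  = ln(1.41e-7/3.58e-5) / ln(3.58e-5/1.13e-3)
  = ln(0.00393855) / ln(0.0316814)
  = -5.53694 / -3.45203 ≈ 1.60397

1.60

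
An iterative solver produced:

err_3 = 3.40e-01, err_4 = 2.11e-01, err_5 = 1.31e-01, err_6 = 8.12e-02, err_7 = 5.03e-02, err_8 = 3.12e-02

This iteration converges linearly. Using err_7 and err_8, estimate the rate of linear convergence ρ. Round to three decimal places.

ρ ≈ err_8/err_7 = 3.12e-02/5.03e-02 = 0.62028

0.620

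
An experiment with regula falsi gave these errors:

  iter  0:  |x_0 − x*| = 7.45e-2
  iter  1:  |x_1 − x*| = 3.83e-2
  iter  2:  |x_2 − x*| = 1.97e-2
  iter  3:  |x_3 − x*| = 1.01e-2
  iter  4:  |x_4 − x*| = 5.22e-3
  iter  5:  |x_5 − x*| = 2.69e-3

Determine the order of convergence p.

1

Consecutive ratios: |x_5 − x*|/|x_4 − x*| = 2.69e-3/5.22e-3 = 0.515326, |x_4 − x*|/|x_3 − x*| = 5.22e-3/1.01e-2 = 0.516832.
p ≈ ln(0.515326)/ln(0.516832) = -0.6630/-0.6600 ≈ 1.00.
So the convergence is linear (order 1).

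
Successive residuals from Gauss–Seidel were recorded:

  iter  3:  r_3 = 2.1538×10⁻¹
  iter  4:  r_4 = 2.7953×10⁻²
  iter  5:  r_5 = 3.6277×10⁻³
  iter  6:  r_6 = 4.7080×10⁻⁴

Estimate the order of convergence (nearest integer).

1

Consecutive ratios: r_6/r_5 = 4.7080×10⁻⁴/3.6277×10⁻³ = 0.129779, r_5/r_4 = 3.6277×10⁻³/2.7953×10⁻² = 0.129779.
p ≈ ln(0.129779)/ln(0.129779) = -2.0419/-2.0419 ≈ 1.00.
So the convergence is linear (order 1).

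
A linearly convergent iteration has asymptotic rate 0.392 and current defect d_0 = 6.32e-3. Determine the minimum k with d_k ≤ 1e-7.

12

After k steps, d_k ≈ 6.32e-3·0.392^k.
Need 0.392^k ≤ 1e-7/6.32e-3 = 1.58228e-05.
k ≥ ln(1.58228e-05)/ln(0.392) = -11.0541/-0.93649 = 11.804.
Smallest integer k = 12.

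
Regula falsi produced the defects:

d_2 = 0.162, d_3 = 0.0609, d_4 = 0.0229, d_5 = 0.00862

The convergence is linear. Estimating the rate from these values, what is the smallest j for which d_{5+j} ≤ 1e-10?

19

Rate ρ ≈ d_5/d_4 = 0.00862/0.0229 = 0.3764.
After j more steps, d_{5+j} ≈ 0.00862·ρ^j; need ρ^j ≤ 1e-10/0.00862 = 1.16009e-08.
j ≥ ln(1.16009e-08)/ln(0.3764) = -18.2722/-0.97710 = 18.700.
So 19 more iterations are needed.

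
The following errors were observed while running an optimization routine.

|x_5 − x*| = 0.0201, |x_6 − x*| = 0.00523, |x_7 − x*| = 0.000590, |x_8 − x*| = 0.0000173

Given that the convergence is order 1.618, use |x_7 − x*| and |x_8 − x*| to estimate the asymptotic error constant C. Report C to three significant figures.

2.90

C ≈ |x_8 − x*| / |x_7 − x*|^1.618
  = 0.0000173 / (0.000590)^1.618
  = 0.0000173 / 5.95989e-06 ≈ 2.9027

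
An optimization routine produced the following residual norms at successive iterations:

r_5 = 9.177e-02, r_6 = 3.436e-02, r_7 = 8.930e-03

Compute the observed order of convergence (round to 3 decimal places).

p ≈ ln(r_7/r_6) / ln(r_6/r_5)
  = ln(8.930e-03/3.436e-02) / ln(3.436e-02/9.177e-02)
  = ln(0.259895) / ln(0.374414)
  = -1.347478 / -0.982393 ≈ 1.371628

1.372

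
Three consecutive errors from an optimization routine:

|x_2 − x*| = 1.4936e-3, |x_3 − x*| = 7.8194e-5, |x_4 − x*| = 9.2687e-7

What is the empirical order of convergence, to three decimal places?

1.504

p ≈ ln(|x_4 − x*|/|x_3 − x*|) / ln(|x_3 − x*|/|x_2 − x*|)
  = ln(9.2687e-7/7.8194e-5) / ln(7.8194e-5/1.4936e-3)
  = ln(0.0118535) / ln(0.0523527)
  = -4.435132 / -2.949752 ≈ 1.503561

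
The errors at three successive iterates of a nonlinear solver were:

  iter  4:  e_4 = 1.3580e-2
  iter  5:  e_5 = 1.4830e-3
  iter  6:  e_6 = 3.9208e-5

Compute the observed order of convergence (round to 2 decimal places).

1.64

p ≈ ln(e_6/e_5) / ln(e_5/e_4)
  = ln(3.9208e-5/1.4830e-3) / ln(1.4830e-3/1.3580e-2)
  = ln(0.0264383) / ln(0.109205)
  = -3.63294 / -2.21453 ≈ 1.64050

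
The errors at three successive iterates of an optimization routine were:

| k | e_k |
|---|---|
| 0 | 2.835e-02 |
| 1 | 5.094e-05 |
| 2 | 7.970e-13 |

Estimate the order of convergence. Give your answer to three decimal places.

2.843

p ≈ ln(e_2/e_1) / ln(e_1/e_0)
  = ln(7.970e-13/5.094e-05) / ln(5.094e-05/2.835e-02)
  = ln(1.56459e-08) / ln(0.00179683)
  = -17.973057 / -6.321731 ≈ 2.843059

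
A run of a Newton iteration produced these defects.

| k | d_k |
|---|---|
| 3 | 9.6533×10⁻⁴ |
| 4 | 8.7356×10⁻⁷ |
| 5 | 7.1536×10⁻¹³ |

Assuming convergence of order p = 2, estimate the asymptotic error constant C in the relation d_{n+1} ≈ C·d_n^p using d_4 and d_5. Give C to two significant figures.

0.94

C ≈ d_5 / d_4^2
  = 7.1536×10⁻¹³ / (8.7356×10⁻⁷)^2
  = 7.1536×10⁻¹³ / 7.63107e-13 ≈ 0.93743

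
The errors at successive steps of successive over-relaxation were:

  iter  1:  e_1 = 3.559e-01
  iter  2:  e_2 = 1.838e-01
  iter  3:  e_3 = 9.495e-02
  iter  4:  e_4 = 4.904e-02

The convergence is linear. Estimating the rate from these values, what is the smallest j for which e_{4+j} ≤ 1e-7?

Rate ρ ≈ e_4/e_3 = 4.904e-02/9.495e-02 = 0.5165.
After j more steps, e_{4+j} ≈ 4.904e-02·ρ^j; need ρ^j ≤ 1e-7/4.904e-02 = 2.03915e-06.
j ≥ ln(2.03915e-06)/ln(0.5165) = -13.1030/-0.66068 = 19.833.
So 20 more iterations are needed.

20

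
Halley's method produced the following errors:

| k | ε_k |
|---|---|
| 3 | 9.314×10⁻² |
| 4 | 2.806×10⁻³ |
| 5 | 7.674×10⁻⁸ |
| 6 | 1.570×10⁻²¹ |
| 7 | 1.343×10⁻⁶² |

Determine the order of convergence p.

Consecutive ratios: ε_7/ε_6 = 1.343×10⁻⁶²/1.570×10⁻²¹ = 8.55414e-42, ε_6/ε_5 = 1.570×10⁻²¹/7.674×10⁻⁸ = 2.04587e-14.
p ≈ ln(8.55414e-42)/ln(2.04587e-14) = -94.5622/-31.5204 ≈ 3.00.
So the convergence is cubic (order 3).

3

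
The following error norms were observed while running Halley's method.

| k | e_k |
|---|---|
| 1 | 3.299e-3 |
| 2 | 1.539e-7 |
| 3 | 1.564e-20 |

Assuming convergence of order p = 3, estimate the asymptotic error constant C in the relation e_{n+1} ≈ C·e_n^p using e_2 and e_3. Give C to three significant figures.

4.29

C ≈ e_3 / e_2^3
  = 1.564e-20 / (1.539e-7)^3
  = 1.564e-20 / 3.64515e-21 ≈ 4.2906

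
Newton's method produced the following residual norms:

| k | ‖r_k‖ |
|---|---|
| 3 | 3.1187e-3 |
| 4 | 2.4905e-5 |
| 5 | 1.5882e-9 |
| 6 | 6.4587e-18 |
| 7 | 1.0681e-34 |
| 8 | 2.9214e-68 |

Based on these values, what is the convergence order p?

2

Consecutive ratios: ‖r_8‖/‖r_7‖ = 2.9214e-68/1.0681e-34 = 2.73514e-34, ‖r_7‖/‖r_6‖ = 1.0681e-34/6.4587e-18 = 1.65374e-17.
p ≈ ln(2.73514e-34)/ln(1.65374e-17) = -77.2817/-38.6409 ≈ 2.00.
So the convergence is quadratic (order 2).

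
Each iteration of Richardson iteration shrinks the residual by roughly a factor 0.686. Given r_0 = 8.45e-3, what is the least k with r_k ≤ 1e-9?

After k steps, r_k ≈ 8.45e-3·0.686^k.
Need 0.686^k ≤ 1e-9/8.45e-3 = 1.18343e-07.
k ≥ ln(1.18343e-07)/ln(0.686) = -15.9497/-0.37688 = 42.320.
Smallest integer k = 43.

43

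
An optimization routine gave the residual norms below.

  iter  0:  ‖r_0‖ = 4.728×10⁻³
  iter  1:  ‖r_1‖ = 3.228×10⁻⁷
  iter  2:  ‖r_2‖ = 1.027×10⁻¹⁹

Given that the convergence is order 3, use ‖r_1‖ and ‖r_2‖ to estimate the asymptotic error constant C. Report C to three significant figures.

3.05

C ≈ ‖r_2‖ / ‖r_1‖^3
  = 1.027×10⁻¹⁹ / (3.228×10⁻⁷)^3
  = 1.027×10⁻¹⁹ / 3.36357e-20 ≈ 3.0533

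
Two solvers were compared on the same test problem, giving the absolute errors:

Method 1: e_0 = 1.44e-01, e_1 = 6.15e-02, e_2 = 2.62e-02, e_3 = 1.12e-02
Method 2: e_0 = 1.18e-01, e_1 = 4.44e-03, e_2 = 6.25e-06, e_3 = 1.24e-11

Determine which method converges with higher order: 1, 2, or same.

2

Method 1: p ≈ ln(1.12e-02/2.62e-02)/ln(2.62e-02/6.15e-02) ≈ 1.00.
Method 2: p ≈ ln(1.24e-11/6.25e-06)/ln(6.25e-06/4.44e-03) ≈ 2.00.
Method 2 has the higher order (≈2.0 vs ≈1.0).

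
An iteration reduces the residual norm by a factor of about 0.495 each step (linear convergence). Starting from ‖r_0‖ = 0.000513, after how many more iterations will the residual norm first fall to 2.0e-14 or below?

35

After k steps, ‖r_k‖ ≈ 0.000513·0.495^k.
Need 0.495^k ≤ 2.0e-14/0.000513 = 3.89864e-11.
k ≥ ln(3.89864e-11)/ln(0.495) = -23.9678/-0.70320 = 34.084.
Smallest integer k = 35.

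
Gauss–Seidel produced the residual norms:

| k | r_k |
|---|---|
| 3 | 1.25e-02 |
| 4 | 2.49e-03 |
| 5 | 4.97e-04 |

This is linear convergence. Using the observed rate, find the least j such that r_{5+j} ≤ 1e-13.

Rate ρ ≈ r_5/r_4 = 4.97e-04/2.49e-03 = 0.1996.
After j more steps, r_{5+j} ≈ 4.97e-04·ρ^j; need ρ^j ≤ 1e-13/4.97e-04 = 2.01207e-10.
j ≥ ln(2.01207e-10)/ln(0.1996) = -22.3267/-1.61144 = 13.855.
So 14 more iterations are needed.

14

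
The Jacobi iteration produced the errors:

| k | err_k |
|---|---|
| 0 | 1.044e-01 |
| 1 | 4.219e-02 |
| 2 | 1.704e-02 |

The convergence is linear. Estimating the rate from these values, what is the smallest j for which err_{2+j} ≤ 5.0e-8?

15

Rate ρ ≈ err_2/err_1 = 1.704e-02/4.219e-02 = 0.4039.
After j more steps, err_{2+j} ≈ 1.704e-02·ρ^j; need ρ^j ≤ 5.0e-8/1.704e-02 = 2.93427e-06.
j ≥ ln(2.93427e-06)/ln(0.4039) = -12.7391/-0.90659 = 14.052.
So 15 more iterations are needed.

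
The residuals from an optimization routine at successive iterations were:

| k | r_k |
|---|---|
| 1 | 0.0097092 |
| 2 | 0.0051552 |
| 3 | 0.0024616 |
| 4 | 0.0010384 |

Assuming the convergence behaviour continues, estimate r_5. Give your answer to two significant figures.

3.8e-4

First estimate the order: p ≈ ln(r_4/r_3) / ln(r_3/r_2) = ln(0.0010384/0.0024616)/ln(0.0024616/0.0051552) = ln(0.421839)/ln(0.477498) ≈ 1.1677.
Then r_5 ≈ r_4·(r_4/r_3)^p = 0.0010384·(0.421839)^1.1677 = 0.0010384·0.364992 ≈ 0.000379.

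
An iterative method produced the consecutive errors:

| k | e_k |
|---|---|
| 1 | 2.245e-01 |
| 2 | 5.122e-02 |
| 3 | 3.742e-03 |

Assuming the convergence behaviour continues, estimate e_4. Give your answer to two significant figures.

First estimate the order: p ≈ ln(e_3/e_2) / ln(e_2/e_1) = ln(3.742e-03/5.122e-02)/ln(5.122e-02/2.245e-01) = ln(0.0730574)/ln(0.228151) ≈ 1.7706.
Then e_4 ≈ e_3·(e_3/e_2)^p = 3.742e-03·(0.0730574)^1.7706 = 3.742e-03·0.00972756 ≈ 3.64e-05.

3.6e-5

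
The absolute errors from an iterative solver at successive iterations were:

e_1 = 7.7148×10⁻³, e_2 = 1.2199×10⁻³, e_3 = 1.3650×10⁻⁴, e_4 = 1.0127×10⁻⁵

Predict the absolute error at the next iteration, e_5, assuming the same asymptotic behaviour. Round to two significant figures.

First estimate the order: p ≈ ln(e_4/e_3) / ln(e_3/e_2) = ln(1.0127×10⁻⁵/1.3650×10⁻⁴)/ln(1.3650×10⁻⁴/1.2199×10⁻³) = ln(0.0741905)/ln(0.111894) ≈ 1.1876.
Then e_5 ≈ e_4·(e_4/e_3)^p = 1.0127×10⁻⁵·(0.0741905)^1.1876 = 1.0127×10⁻⁵·0.0455434 ≈ 4.612e-07.

4.6e-7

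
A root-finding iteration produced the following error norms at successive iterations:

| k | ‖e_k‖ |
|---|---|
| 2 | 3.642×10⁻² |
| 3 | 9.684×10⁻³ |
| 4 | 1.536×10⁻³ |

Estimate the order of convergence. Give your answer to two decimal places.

1.39

p ≈ ln(‖e_4‖/‖e_3‖) / ln(‖e_3‖/‖e_2‖)
  = ln(1.536×10⁻³/9.684×10⁻³) / ln(9.684×10⁻³/3.642×10⁻²)
  = ln(0.158612) / ln(0.265898)
  = -1.84129 / -1.32464 ≈ 1.39003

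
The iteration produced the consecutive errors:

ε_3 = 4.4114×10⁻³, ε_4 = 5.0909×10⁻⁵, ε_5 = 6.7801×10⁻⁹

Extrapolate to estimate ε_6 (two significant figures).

First estimate the order: p ≈ ln(ε_5/ε_4) / ln(ε_4/ε_3) = ln(6.7801×10⁻⁹/5.0909×10⁻⁵)/ln(5.0909×10⁻⁵/4.4114×10⁻³) = ln(0.000133181)/ln(0.0115403) ≈ 2.0000.
Then ε_6 ≈ ε_5·(ε_5/ε_4)^p = 6.7801×10⁻⁹·(0.000133181)^2.0000 = 6.7801×10⁻⁹·1.77372e-08 ≈ 1.203e-16.

1.2e-16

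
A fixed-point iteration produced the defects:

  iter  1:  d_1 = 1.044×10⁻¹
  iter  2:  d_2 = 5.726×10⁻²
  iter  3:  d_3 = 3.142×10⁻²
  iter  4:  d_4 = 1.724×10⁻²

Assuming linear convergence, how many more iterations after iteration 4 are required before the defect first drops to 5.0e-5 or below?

10

Rate ρ ≈ d_4/d_3 = 1.724×10⁻²/3.142×10⁻² = 0.5487.
After j more steps, d_{4+j} ≈ 1.724×10⁻²·ρ^j; need ρ^j ≤ 5.0e-5/1.724×10⁻² = 0.00290023.
j ≥ ln(0.00290023)/ln(0.5487) = -5.8430/-0.60020 = 9.735.
So 10 more iterations are needed.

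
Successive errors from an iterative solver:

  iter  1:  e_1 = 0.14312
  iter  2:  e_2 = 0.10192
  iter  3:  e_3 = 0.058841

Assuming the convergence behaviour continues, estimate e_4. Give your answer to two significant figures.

2.4e-2

First estimate the order: p ≈ ln(e_3/e_2) / ln(e_2/e_1) = ln(0.058841/0.10192)/ln(0.10192/0.14312) = ln(0.577325)/ln(0.71213) ≈ 1.6181.
Then e_4 ≈ e_3·(e_3/e_2)^p = 0.058841·(0.577325)^1.6181 = 0.058841·0.411106 ≈ 0.02419.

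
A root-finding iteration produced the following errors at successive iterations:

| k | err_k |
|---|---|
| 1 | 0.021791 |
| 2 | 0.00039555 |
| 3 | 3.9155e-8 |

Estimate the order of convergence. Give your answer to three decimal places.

p ≈ ln(err_3/err_2) / ln(err_2/err_1)
  = ln(3.9155e-8/0.00039555) / ln(0.00039555/0.021791)
  = ln(9.89887e-05) / ln(0.018152)
  = -9.220505 / -4.008975 ≈ 2.299966

2.300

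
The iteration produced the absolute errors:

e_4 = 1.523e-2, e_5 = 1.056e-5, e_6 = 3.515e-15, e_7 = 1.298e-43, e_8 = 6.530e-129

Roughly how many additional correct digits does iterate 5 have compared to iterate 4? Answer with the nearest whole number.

3

Digits gained ≈ log₁₀(e_4/e_5) = log₁₀(1.523e-2/1.056e-5) = log₁₀(1442.23) ≈ 3.159.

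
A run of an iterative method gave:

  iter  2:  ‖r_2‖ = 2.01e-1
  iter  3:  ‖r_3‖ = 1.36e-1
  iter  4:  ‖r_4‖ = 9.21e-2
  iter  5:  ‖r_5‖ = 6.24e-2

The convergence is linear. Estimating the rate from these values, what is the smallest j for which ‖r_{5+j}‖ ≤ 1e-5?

23

Rate ρ ≈ ‖r_5‖/‖r_4‖ = 6.24e-2/9.21e-2 = 0.6775.
After j more steps, ‖r_{5+j}‖ ≈ 6.24e-2·ρ^j; need ρ^j ≤ 1e-5/6.24e-2 = 0.000160256.
j ≥ ln(0.000160256)/ln(0.6775) = -8.7387/-0.38935 = 22.444.
So 23 more iterations are needed.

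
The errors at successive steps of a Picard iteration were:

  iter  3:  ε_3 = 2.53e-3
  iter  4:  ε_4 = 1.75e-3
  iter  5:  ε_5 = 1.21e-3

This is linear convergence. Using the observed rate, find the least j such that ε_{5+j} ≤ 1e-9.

Rate ρ ≈ ε_5/ε_4 = 1.21e-3/1.75e-3 = 0.6914.
After j more steps, ε_{5+j} ≈ 1.21e-3·ρ^j; need ρ^j ≤ 1e-9/1.21e-3 = 8.26446e-07.
j ≥ ln(8.26446e-07)/ln(0.6914) = -14.0061/-0.36904 = 37.953.
So 38 more iterations are needed.

38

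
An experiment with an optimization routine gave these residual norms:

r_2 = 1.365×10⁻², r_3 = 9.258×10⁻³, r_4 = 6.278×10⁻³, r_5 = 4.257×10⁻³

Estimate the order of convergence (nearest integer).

1

Consecutive ratios: r_5/r_4 = 4.257×10⁻³/6.278×10⁻³ = 0.678082, r_4/r_3 = 6.278×10⁻³/9.258×10⁻³ = 0.678116.
p ≈ ln(0.678082)/ln(0.678116) = -0.3885/-0.3884 ≈ 1.00.
So the convergence is linear (order 1).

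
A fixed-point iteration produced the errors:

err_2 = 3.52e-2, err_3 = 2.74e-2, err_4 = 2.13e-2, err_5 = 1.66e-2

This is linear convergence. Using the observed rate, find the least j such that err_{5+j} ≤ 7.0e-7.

Rate ρ ≈ err_5/err_4 = 1.66e-2/2.13e-2 = 0.7793.
After j more steps, err_{5+j} ≈ 1.66e-2·ρ^j; need ρ^j ≤ 7.0e-7/1.66e-2 = 4.21687e-05.
j ≥ ln(4.21687e-05)/ln(0.7793) = -10.0738/-0.24936 = 40.399.
So 41 more iterations are needed.

41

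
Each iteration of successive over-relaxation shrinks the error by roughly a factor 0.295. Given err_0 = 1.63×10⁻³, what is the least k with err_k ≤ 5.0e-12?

After k steps, err_k ≈ 1.63×10⁻³·0.295^k.
Need 0.295^k ≤ 5.0e-12/1.63×10⁻³ = 3.06748e-09.
k ≥ ln(3.06748e-09)/ln(0.295) = -19.6024/-1.22078 = 16.057.
Smallest integer k = 17.

17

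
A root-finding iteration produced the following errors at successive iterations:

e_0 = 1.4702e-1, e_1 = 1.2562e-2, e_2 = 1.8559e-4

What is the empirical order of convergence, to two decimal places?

p ≈ ln(e_2/e_1) / ln(e_1/e_0)
  = ln(1.8559e-4/1.2562e-2) / ln(1.2562e-2/1.4702e-1)
  = ln(0.0147739) / ln(0.0854442)
  = -4.21489 / -2.45989 ≈ 1.71345

1.71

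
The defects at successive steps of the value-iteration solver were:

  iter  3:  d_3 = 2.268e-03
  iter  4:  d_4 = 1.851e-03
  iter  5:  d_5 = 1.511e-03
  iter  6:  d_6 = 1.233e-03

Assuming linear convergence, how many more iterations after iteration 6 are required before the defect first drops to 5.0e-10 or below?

Rate ρ ≈ d_6/d_5 = 1.233e-03/1.511e-03 = 0.8160.
After j more steps, d_{6+j} ≈ 1.233e-03·ρ^j; need ρ^j ≤ 5.0e-10/1.233e-03 = 4.05515e-07.
j ≥ ln(4.05515e-07)/ln(0.8160) = -14.7181/-0.20334 = 72.382.
So 73 more iterations are needed.

73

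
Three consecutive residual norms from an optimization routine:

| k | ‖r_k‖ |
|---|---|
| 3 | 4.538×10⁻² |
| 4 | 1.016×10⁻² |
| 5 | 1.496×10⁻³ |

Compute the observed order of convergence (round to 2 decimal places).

1.28

p ≈ ln(‖r_5‖/‖r_4‖) / ln(‖r_4‖/‖r_3‖)
  = ln(1.496×10⁻³/1.016×10⁻²) / ln(1.016×10⁻²/4.538×10⁻²)
  = ln(0.147244) / ln(0.223887)
  = -1.91566 / -1.49661 ≈ 1.28000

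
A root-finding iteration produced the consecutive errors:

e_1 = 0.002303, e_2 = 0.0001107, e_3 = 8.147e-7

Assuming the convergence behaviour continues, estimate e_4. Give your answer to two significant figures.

First estimate the order: p ≈ ln(e_3/e_2) / ln(e_2/e_1) = ln(8.147e-7/0.0001107)/ln(0.0001107/0.002303) = ln(0.00735953)/ln(0.0480677) ≈ 1.6183.
Then e_4 ≈ e_3·(e_3/e_2)^p = 8.147e-7·(0.00735953)^1.6183 = 8.147e-7·0.000353121 ≈ 2.877e-10.

2.9e-10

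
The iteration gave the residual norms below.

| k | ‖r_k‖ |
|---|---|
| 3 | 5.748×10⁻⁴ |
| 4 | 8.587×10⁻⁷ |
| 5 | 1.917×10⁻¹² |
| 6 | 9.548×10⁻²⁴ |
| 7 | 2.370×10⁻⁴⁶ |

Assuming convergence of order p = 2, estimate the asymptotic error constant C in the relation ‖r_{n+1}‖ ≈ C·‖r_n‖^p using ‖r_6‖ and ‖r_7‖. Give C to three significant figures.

C ≈ ‖r_7‖ / ‖r_6‖^2
  = 2.370×10⁻⁴⁶ / (9.548×10⁻²⁴)^2
  = 2.370×10⁻⁴⁶ / 9.11643e-47 ≈ 2.5997

2.60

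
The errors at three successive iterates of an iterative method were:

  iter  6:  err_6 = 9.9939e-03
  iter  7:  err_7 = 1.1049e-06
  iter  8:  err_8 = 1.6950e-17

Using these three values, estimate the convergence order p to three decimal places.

2.733

p ≈ ln(err_8/err_7) / ln(err_7/err_6)
  = ln(1.6950e-17/1.1049e-06) / ln(1.1049e-06/9.9939e-03)
  = ln(1.53408e-11) / ln(0.000110557)
  = -24.900505 / -9.109979 ≈ 2.733322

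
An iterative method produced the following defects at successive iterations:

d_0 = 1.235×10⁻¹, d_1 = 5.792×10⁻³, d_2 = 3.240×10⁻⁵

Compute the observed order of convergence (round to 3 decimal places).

1.695

p ≈ ln(d_2/d_1) / ln(d_1/d_0)
  = ln(3.240×10⁻⁵/5.792×10⁻³) / ln(5.792×10⁻³/1.235×10⁻¹)
  = ln(0.00559392) / ln(0.0468988)
  = -5.186075 / -3.059763 ≈ 1.694927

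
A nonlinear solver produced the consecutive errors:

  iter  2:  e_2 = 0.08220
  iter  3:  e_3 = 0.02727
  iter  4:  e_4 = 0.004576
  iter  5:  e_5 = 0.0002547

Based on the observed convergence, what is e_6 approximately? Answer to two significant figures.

First estimate the order: p ≈ ln(e_5/e_4) / ln(e_4/e_3) = ln(0.0002547/0.004576)/ln(0.004576/0.02727) = ln(0.05566)/ln(0.167803) ≈ 1.6182.
Then e_6 ≈ e_5·(e_5/e_4)^p = 0.0002547·(0.05566)^1.6182 = 0.0002547·0.00933336 ≈ 2.377e-06.

2.4e-6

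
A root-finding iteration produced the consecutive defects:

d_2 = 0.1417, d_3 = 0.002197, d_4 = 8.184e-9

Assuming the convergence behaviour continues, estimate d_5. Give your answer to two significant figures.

4.2e-25

First estimate the order: p ≈ ln(d_4/d_3) / ln(d_3/d_2) = ln(8.184e-9/0.002197)/ln(0.002197/0.1417) = ln(3.72508e-06)/ln(0.0155046) ≈ 3.0001.
Then d_5 ≈ d_4·(d_4/d_3)^p = 8.184e-9·(3.72508e-06)^3.0001 = 8.184e-9·5.16255e-17 ≈ 4.225e-25.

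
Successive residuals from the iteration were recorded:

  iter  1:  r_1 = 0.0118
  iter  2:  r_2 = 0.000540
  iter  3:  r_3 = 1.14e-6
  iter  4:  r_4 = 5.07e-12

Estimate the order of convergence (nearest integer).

2

Consecutive ratios: r_4/r_3 = 5.07e-12/1.14e-6 = 4.44737e-06, r_3/r_2 = 1.14e-6/0.000540 = 0.00211111.
p ≈ ln(4.44737e-06)/ln(0.00211111) = -12.3232/-6.1605 ≈ 2.00.
So the convergence is quadratic (order 2).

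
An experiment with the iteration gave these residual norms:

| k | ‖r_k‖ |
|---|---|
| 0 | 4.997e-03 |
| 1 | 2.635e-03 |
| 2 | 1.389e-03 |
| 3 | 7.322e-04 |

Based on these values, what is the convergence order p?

Consecutive ratios: ‖r_3‖/‖r_2‖ = 7.322e-04/1.389e-03 = 0.527142, ‖r_2‖/‖r_1‖ = 1.389e-03/2.635e-03 = 0.527135.
p ≈ ln(0.527142)/ln(0.527135) = -0.6403/-0.6403 ≈ 1.00.
So the convergence is linear (order 1).

1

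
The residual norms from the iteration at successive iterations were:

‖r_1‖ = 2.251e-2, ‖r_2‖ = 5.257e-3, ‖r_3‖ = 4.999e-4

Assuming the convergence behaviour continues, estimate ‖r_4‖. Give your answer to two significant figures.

1.1e-5

First estimate the order: p ≈ ln(‖r_3‖/‖r_2‖) / ln(‖r_2‖/‖r_1‖) = ln(4.999e-4/5.257e-3)/ln(5.257e-3/2.251e-2) = ln(0.0950923)/ln(0.233541) ≈ 1.6178.
Then ‖r_4‖ ≈ ‖r_3‖·(‖r_3‖/‖r_2‖)^p = 4.999e-4·(0.0950923)^1.6178 = 4.999e-4·0.0222251 ≈ 1.111e-05.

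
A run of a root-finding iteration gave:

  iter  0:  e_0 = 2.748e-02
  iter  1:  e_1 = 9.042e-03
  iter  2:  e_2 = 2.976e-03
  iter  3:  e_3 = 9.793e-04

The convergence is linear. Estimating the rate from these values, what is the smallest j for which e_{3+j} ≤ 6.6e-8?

9

Rate ρ ≈ e_3/e_2 = 9.793e-04/2.976e-03 = 0.3291.
After j more steps, e_{3+j} ≈ 9.793e-04·ρ^j; need ρ^j ≤ 6.6e-8/9.793e-04 = 6.73951e-05.
j ≥ ln(6.73951e-05)/ln(0.3291) = -9.6049/-1.11139 = 8.642.
So 9 more iterations are needed.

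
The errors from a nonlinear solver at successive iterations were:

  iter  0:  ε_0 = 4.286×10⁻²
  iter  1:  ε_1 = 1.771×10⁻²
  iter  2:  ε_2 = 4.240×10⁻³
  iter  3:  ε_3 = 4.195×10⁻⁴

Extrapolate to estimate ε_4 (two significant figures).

9.9e-6

First estimate the order: p ≈ ln(ε_3/ε_2) / ln(ε_2/ε_1) = ln(4.195×10⁻⁴/4.240×10⁻³)/ln(4.240×10⁻³/1.771×10⁻²) = ln(0.0989387)/ln(0.239413) ≈ 1.6182.
Then ε_4 ≈ ε_3·(ε_3/ε_2)^p = 4.195×10⁻⁴·(0.0989387)^1.6182 = 4.195×10⁻⁴·0.0236756 ≈ 9.932e-06.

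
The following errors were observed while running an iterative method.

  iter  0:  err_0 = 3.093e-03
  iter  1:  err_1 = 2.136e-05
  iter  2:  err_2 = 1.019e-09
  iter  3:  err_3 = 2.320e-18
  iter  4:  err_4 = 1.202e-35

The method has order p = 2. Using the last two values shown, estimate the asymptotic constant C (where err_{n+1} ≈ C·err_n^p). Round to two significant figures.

C ≈ err_4 / err_3^2
  = 1.202e-35 / (2.320e-18)^2
  = 1.202e-35 / 5.3824e-36 ≈ 2.2332

2.2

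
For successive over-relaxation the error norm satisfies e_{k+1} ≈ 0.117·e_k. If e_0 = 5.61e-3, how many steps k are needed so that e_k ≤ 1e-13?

12

After k steps, e_k ≈ 5.61e-3·0.117^k.
Need 0.117^k ≤ 1e-13/5.61e-3 = 1.78253e-11.
k ≥ ln(1.78253e-11)/ln(0.117) = -24.7504/-2.14558 = 11.536.
Smallest integer k = 12.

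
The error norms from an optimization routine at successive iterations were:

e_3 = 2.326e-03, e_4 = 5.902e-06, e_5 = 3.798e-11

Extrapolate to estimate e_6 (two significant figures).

First estimate the order: p ≈ ln(e_5/e_4) / ln(e_4/e_3) = ln(3.798e-11/5.902e-06)/ln(5.902e-06/2.326e-03) = ln(6.43511e-06)/ln(0.0025374) ≈ 2.0001.
Then e_6 ≈ e_5·(e_5/e_4)^p = 3.798e-11·(6.43511e-06)^2.0001 = 3.798e-11·4.13612e-11 ≈ 1.571e-21.

1.6e-21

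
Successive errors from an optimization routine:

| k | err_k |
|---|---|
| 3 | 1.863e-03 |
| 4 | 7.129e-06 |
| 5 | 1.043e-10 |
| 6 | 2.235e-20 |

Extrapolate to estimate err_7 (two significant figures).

First estimate the order: p ≈ ln(err_6/err_5) / ln(err_5/err_4) = ln(2.235e-20/1.043e-10)/ln(1.043e-10/7.129e-06) = ln(2.14286e-10)/ln(1.46304e-05) ≈ 1.9999.
Then err_7 ≈ err_6·(err_6/err_5)^p = 2.235e-20·(2.14286e-10)^1.9999 = 2.235e-20·4.60208e-20 ≈ 1.029e-39.

1.0e-39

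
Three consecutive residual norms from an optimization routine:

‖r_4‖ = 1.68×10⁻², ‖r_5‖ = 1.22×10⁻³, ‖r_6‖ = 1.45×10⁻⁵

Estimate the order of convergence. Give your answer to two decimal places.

p ≈ ln(‖r_6‖/‖r_5‖) / ln(‖r_5‖/‖r_4‖)
  = ln(1.45×10⁻⁵/1.22×10⁻³) / ln(1.22×10⁻³/1.68×10⁻²)
  = ln(0.0118852) / ln(0.072619)
  = -4.43246 / -2.62253 ≈ 1.69015

1.69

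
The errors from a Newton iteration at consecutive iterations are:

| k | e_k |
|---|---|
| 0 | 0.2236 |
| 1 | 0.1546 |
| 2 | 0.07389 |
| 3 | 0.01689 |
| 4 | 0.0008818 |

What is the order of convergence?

Consecutive ratios: e_4/e_3 = 0.0008818/0.01689 = 0.0522084, e_3/e_2 = 0.01689/0.07389 = 0.228583.
p ≈ ln(0.0522084)/ln(0.228583) = -2.9525/-1.4759 ≈ 2.00.
So the convergence is quadratic (order 2).

2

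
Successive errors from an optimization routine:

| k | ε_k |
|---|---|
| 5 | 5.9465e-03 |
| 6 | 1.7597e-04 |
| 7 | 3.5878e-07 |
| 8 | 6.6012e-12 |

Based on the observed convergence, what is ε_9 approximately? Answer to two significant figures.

3.1e-20

First estimate the order: p ≈ ln(ε_8/ε_7) / ln(ε_7/ε_6) = ln(6.6012e-12/3.5878e-07)/ln(3.5878e-07/1.7597e-04) = ln(1.8399e-05)/ln(0.00203887) ≈ 1.7599.
Then ε_9 ≈ ε_8·(ε_8/ε_7)^p = 6.6012e-12·(1.8399e-05)^1.7599 = 6.6012e-12·4.63993e-09 ≈ 3.063e-20.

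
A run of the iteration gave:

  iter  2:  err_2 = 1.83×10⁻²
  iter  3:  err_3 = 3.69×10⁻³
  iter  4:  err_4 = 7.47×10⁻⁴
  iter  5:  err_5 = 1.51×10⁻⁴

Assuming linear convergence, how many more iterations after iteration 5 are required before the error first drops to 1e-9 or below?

8

Rate ρ ≈ err_5/err_4 = 1.51×10⁻⁴/7.47×10⁻⁴ = 0.2021.
After j more steps, err_{5+j} ≈ 1.51×10⁻⁴·ρ^j; need ρ^j ≤ 1e-9/1.51×10⁻⁴ = 6.62252e-06.
j ≥ ln(6.62252e-06)/ln(0.2021) = -11.9250/-1.59899 = 7.458.
So 8 more iterations are needed.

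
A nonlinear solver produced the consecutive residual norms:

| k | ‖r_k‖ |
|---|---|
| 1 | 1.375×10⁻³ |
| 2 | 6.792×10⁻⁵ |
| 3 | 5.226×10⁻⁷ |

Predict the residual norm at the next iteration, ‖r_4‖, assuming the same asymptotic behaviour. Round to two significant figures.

First estimate the order: p ≈ ln(‖r_3‖/‖r_2‖) / ln(‖r_2‖/‖r_1‖) = ln(5.226×10⁻⁷/6.792×10⁻⁵)/ln(6.792×10⁻⁵/1.375×10⁻³) = ln(0.00769435)/ln(0.0493964) ≈ 1.6182.
Then ‖r_4‖ ≈ ‖r_3‖·(‖r_3‖/‖r_2‖)^p = 5.226×10⁻⁷·(0.00769435)^1.6182 = 5.226×10⁻⁷·0.000379668 ≈ 1.984e-10.

2.0e-10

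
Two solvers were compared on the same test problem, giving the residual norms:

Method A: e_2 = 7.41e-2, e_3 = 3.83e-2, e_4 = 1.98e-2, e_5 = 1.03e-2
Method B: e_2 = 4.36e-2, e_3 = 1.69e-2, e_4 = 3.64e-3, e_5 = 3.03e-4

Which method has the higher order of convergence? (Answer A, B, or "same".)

Method A: p ≈ ln(1.03e-2/1.98e-2)/ln(1.98e-2/3.83e-2) ≈ 0.99.
Method B: p ≈ ln(3.03e-4/3.64e-3)/ln(3.64e-3/1.69e-2) ≈ 1.62.
Method B has the higher order (≈1.6 vs ≈1.0).

B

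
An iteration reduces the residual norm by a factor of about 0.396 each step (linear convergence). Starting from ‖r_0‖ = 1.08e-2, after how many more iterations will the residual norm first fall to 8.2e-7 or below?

After k steps, ‖r_k‖ ≈ 1.08e-2·0.396^k.
Need 0.396^k ≤ 8.2e-7/1.08e-2 = 7.59259e-05.
k ≥ ln(7.59259e-05)/ln(0.396) = -9.4858/-0.92634 = 10.240.
Smallest integer k = 11.

11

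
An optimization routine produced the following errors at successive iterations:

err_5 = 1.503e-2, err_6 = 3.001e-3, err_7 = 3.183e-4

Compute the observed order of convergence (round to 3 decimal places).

1.393

p ≈ ln(err_7/err_6) / ln(err_6/err_5)
  = ln(3.183e-4/3.001e-3) / ln(3.001e-3/1.503e-2)
  = ln(0.106065) / ln(0.199667)
  = -2.243703 / -1.611104 ≈ 1.392649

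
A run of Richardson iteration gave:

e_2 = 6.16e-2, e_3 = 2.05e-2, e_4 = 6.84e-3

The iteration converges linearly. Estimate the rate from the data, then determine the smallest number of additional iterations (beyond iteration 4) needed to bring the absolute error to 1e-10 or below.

Rate ρ ≈ e_4/e_3 = 6.84e-3/2.05e-2 = 0.3337.
After j more steps, e_{4+j} ≈ 6.84e-3·ρ^j; need ρ^j ≤ 1e-10/6.84e-3 = 1.46199e-08.
j ≥ ln(1.46199e-08)/ln(0.3337) = -18.0409/-1.09751 = 16.438.
So 17 more iterations are needed.

17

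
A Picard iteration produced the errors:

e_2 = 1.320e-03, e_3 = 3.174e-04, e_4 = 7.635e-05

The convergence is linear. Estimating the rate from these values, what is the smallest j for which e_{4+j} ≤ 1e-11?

12

Rate ρ ≈ e_4/e_3 = 7.635e-05/3.174e-04 = 0.2405.
After j more steps, e_{4+j} ≈ 7.635e-05·ρ^j; need ρ^j ≤ 1e-11/7.635e-05 = 1.30976e-07.
j ≥ ln(1.30976e-07)/ln(0.2405) = -15.8483/-1.42504 = 11.121.
So 12 more iterations are needed.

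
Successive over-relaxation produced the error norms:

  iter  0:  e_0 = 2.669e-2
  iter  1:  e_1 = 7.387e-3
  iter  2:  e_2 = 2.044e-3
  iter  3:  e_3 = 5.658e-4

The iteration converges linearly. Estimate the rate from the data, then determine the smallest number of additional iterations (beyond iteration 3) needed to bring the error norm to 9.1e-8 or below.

Rate ρ ≈ e_3/e_2 = 5.658e-4/2.044e-3 = 0.2768.
After j more steps, e_{3+j} ≈ 5.658e-4·ρ^j; need ρ^j ≤ 9.1e-8/5.658e-4 = 0.000160834.
j ≥ ln(0.000160834)/ln(0.2768) = -8.7351/-1.28446 = 6.801.
So 7 more iterations are needed.

7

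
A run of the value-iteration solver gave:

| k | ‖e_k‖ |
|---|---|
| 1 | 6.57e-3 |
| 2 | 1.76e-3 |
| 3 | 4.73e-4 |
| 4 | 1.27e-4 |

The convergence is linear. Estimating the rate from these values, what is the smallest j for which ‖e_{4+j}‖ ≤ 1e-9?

9

Rate ρ ≈ ‖e_4‖/‖e_3‖ = 1.27e-4/4.73e-4 = 0.2685.
After j more steps, ‖e_{4+j}‖ ≈ 1.27e-4·ρ^j; need ρ^j ≤ 1e-9/1.27e-4 = 7.87402e-06.
j ≥ ln(7.87402e-06)/ln(0.2685) = -11.7519/-1.31490 = 8.937.
So 9 more iterations are needed.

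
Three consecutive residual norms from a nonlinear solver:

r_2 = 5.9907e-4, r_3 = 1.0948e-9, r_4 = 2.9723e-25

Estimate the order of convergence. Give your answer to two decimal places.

2.71

p ≈ ln(r_4/r_3) / ln(r_3/r_2)
  = ln(2.9723e-25/1.0948e-9) / ln(1.0948e-9/5.9907e-4)
  = ln(2.71493e-16) / ln(1.8275e-06)
  = -35.84260 / -13.21256 ≈ 2.71277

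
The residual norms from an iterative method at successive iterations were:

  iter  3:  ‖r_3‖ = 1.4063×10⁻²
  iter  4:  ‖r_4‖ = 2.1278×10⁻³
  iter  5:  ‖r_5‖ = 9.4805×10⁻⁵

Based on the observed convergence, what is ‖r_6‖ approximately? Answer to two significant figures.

First estimate the order: p ≈ ln(‖r_5‖/‖r_4‖) / ln(‖r_4‖/‖r_3‖) = ln(9.4805×10⁻⁵/2.1278×10⁻³)/ln(2.1278×10⁻³/1.4063×10⁻²) = ln(0.0445554)/ln(0.151305) ≈ 1.6474.
Then ‖r_6‖ ≈ ‖r_5‖·(‖r_5‖/‖r_4‖)^p = 9.4805×10⁻⁵·(0.0445554)^1.6474 = 9.4805×10⁻⁵·0.00594564 ≈ 5.637e-07.

5.6e-7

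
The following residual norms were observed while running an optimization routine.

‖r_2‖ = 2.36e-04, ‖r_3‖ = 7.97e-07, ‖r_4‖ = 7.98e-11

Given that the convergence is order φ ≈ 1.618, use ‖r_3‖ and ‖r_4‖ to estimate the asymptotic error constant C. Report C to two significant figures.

C ≈ ‖r_4‖ / ‖r_3‖^1.618
  = 7.98e-11 / (7.97e-07)^1.618
  = 7.98e-11 / 1.35694e-10 ≈ 0.58809

0.59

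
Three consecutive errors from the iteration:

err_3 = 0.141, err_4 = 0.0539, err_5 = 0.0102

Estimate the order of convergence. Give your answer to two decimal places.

p ≈ ln(err_5/err_4) / ln(err_4/err_3)
  = ln(0.0102/0.0539) / ln(0.0539/0.141)
  = ln(0.189239) / ln(0.38227)
  = -1.66474 / -0.96163 ≈ 1.73116

1.73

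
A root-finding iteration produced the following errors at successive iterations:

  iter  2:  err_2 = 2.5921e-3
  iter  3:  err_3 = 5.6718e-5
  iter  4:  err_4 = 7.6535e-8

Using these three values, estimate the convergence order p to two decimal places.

p ≈ ln(err_4/err_3) / ln(err_3/err_2)
  = ln(7.6535e-8/5.6718e-5) / ln(5.6718e-5/2.5921e-3)
  = ln(0.0013494) / ln(0.0218811)
  = -6.60810 / -3.82213 ≈ 1.72891

1.73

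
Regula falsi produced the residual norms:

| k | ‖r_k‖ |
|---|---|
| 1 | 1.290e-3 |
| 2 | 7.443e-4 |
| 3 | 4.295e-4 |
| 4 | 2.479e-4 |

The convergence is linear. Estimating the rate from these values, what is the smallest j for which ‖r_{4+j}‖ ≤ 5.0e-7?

Rate ρ ≈ ‖r_4‖/‖r_3‖ = 2.479e-4/4.295e-4 = 0.5772.
After j more steps, ‖r_{4+j}‖ ≈ 2.479e-4·ρ^j; need ρ^j ≤ 5.0e-7/2.479e-4 = 0.00201694.
j ≥ ln(0.00201694)/ln(0.5772) = -6.2062/-0.54957 = 11.293.
So 12 more iterations are needed.

12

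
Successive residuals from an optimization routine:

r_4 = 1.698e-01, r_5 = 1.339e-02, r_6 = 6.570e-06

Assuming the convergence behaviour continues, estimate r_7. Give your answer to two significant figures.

First estimate the order: p ≈ ln(r_6/r_5) / ln(r_5/r_4) = ln(6.570e-06/1.339e-02)/ln(1.339e-02/1.698e-01) = ln(0.000490665)/ln(0.0788575) ≈ 2.9998.
Then r_7 ≈ r_6·(r_6/r_5)^p = 6.570e-06·(0.000490665)^2.9998 = 6.570e-06·1.18309e-10 ≈ 7.773e-16.

7.8e-16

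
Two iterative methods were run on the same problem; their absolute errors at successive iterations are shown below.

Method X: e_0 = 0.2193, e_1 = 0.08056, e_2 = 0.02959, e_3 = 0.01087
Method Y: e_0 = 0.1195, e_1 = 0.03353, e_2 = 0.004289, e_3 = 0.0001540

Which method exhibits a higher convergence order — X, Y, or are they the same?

Method X: p ≈ ln(0.01087/0.02959)/ln(0.02959/0.08056) ≈ 1.00.
Method Y: p ≈ ln(0.0001540/0.004289)/ln(0.004289/0.03353) ≈ 1.62.
Method Y has the higher order (≈1.6 vs ≈1.0).

Y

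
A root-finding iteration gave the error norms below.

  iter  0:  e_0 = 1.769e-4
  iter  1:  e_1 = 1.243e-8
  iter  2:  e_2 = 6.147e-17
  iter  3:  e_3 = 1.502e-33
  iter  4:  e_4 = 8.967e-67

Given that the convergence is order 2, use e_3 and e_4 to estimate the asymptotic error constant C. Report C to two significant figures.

C ≈ e_4 / e_3^2
  = 8.967e-67 / (1.502e-33)^2
  = 8.967e-67 / 2.256e-66 ≈ 0.39747

0.40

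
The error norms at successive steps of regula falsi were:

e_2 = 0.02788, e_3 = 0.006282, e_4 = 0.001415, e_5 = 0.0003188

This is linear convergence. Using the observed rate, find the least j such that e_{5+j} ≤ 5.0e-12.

13

Rate ρ ≈ e_5/e_4 = 0.0003188/0.001415 = 0.2253.
After j more steps, e_{5+j} ≈ 0.0003188·ρ^j; need ρ^j ≤ 5.0e-12/0.0003188 = 1.56838e-08.
j ≥ ln(1.56838e-08)/ln(0.2253) = -17.9706/-1.49032 = 12.058.
So 13 more iterations are needed.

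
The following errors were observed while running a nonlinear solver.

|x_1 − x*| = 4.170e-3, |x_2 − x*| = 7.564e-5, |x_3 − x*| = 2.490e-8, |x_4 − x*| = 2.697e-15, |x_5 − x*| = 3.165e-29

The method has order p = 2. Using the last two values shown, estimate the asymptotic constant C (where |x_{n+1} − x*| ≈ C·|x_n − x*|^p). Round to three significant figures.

C ≈ |x_5 − x*| / |x_4 − x*|^2
  = 3.165e-29 / (2.697e-15)^2
  = 3.165e-29 / 7.27381e-30 ≈ 4.3512

4.35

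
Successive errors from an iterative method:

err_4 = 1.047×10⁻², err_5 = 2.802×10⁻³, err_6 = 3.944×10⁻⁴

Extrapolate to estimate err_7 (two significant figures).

2.1e-5

First estimate the order: p ≈ ln(err_6/err_5) / ln(err_5/err_4) = ln(3.944×10⁻⁴/2.802×10⁻³)/ln(2.802×10⁻³/1.047×10⁻²) = ln(0.140757)/ln(0.267622) ≈ 1.4874.
Then err_7 ≈ err_6·(err_6/err_5)^p = 3.944×10⁻⁴·(0.140757)^1.4874 = 3.944×10⁻⁴·0.0541295 ≈ 2.135e-05.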